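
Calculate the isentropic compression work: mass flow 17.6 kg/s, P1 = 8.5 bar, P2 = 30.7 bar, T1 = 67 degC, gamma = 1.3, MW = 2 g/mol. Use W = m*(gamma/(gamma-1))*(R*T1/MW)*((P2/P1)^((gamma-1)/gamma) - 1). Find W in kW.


Isentropic work: W = m*(gamma/(gamma-1))*(R*T1/MW)*((P2/P1)^((gamma-1)/gamma) - 1)
T1 = 67 + 273.15 = 340.15 K
Pressure ratio = 30.7 / 8.5 = 3.61176
Exponent = (1.3 - 1)/1.3 = 0.230769
(P2/P1)^exp - 1 = 3.61176^0.230769 - 1 = 0.344944
W = 17.6 * 1.3 / 0.3 * 8.314 * 340.15 / 2 * 0.344944 = 37200

37200 kW


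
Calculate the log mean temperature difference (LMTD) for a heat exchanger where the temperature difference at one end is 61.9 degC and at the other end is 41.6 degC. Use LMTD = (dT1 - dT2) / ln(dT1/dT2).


LMTD = (dT1 - dT2) / ln(dT1/dT2)
= (61.9 - 41.6) / ln(61.9 / 41.6) = 20.3 / 0.39742 = 51.08

51.08 degC


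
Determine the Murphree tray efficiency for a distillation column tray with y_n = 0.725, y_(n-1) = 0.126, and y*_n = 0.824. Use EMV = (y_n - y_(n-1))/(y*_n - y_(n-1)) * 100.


Murphree vapor efficiency: EMV = (y_n - y_(n-1)) / (y*_n - y_(n-1)) * 100
EMV = (0.725 - 0.126) / (0.824 - 0.126) * 100 = 0.599 / 0.698 * 100 = 85.82

85.82 %


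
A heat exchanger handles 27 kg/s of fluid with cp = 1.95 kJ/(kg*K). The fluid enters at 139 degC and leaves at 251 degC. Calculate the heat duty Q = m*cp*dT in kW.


Q = m_dot * cp * delta_T
delta_T = 251 - 139 = 112 K
Q = 27 * 1.95 * 112
= 52.65 * 112
= 5896.8 kW

5896.8 kW


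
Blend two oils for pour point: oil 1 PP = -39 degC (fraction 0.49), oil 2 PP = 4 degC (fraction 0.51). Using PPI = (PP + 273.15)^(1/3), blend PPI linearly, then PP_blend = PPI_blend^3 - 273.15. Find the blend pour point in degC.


PPI_1 = (-39 + 273.15)^(1/3) = 6.163557
PPI_2 = (4 + 273.15)^(1/3) = 6.51986
PPI_blend = 0.49 * 6.163557 + 0.51 * 6.51986 = 6.345272
PP_blend = 6.345272^3 - 273.15 = 255.4764 - 273.15 = -17.67

-17.67 degC


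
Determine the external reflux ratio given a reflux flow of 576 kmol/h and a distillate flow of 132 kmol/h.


Reflux ratio definition: R = L / D (liquid returned / distillate withdrawn)
L = 576 kmol/h, D = 132 kmol/h
R = 576 / 132 = 4.364

4.364


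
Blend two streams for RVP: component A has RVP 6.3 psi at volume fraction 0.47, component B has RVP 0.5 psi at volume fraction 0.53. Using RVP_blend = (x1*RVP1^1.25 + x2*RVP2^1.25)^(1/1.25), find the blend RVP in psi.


Chevron index: RVP_blend = (sum xi*RVPi^1.25)^(1/1.25)
RVP^1.25 terms: 0.47 * 6.3^1.25 + 0.53 * 0.5^1.25 = 4.91393
RVP_blend = 4.91393^(1/1.25) = 3.574

3.574 psi


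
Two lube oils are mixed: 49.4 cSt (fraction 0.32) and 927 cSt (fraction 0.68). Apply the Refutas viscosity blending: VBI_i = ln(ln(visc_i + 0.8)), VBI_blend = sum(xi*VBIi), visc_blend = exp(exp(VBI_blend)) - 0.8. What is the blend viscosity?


Refutas method: VBN_i = 14.534*ln(ln(visc_i + 0.8)) + 10.975, blended linearly by mass fraction; since VBN is linear in VBI_i = ln(ln(visc_i + 0.8)) and the fractions sum to 1, blend VBI directly: visc = exp(exp(VBI_blend)) - 0.8
VBI_1 = ln(ln(49.4 + 0.8)) = 1.36507
VBI_2 = ln(ln(927 + 0.8)) = 1.92174
VBI_blend = 0.32 * 1.36507 + 0.68 * 1.92174 = 1.74361
visc_blend = exp(exp(1.74361)) - 0.8 = 303.5

303.5 cSt


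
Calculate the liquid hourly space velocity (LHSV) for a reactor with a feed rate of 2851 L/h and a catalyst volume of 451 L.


LHSV = volumetric feed rate / catalyst volume
= 2851 L/h / 451 L
= 6.322 h^-1

6.322 h^-1


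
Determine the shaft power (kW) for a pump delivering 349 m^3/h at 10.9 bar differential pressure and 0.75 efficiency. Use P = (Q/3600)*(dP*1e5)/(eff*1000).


Q = 349 / 3600 = 0.0969444 m^3/s
P = 0.0969444 * (10.9 * 1e5) / 0.75 / 1000 = 140.9

140.9 kW


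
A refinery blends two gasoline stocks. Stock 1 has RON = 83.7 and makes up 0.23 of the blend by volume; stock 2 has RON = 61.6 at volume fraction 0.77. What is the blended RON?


Linear blending: RON_blend = sum(vi * RONi)
Contribution 1: 0.23 * 83.7 = 19.251
Contribution 2: 0.77 * 61.6 = 47.432
RON_blend = 19.251 + 47.432 = 66.683

66.683


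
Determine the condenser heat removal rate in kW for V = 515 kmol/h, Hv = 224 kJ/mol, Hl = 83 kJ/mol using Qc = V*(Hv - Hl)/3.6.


Qc = 515 * (224 - 83) / 3.6 = 515 * 141 / 3.6 = 20170

20170 kW


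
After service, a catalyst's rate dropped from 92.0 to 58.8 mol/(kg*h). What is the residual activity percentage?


Activity (%) = (rate_used / rate_fresh) * 100
rate_used = 58.8, rate_fresh = 92.0
= (58.8 / 92.0) * 100
= 0.6391 * 100 = 63.91

63.91 %


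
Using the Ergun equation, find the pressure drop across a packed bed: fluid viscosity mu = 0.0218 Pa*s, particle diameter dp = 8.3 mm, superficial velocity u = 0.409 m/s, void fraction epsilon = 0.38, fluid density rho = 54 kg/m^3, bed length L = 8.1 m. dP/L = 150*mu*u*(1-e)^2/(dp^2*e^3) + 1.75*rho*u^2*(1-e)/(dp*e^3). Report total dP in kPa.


dp = 8.3 mm = 0.0083 m
Viscous term = 150*0.0218*0.409*(1-0.38)^2 / (0.0083^2*0.38^3) = 136003
Inertial term = 1.75*54*0.409^2*(1-0.38) / (0.0083*0.38^3) = 21519.9
dP/L = 136003 + 21519.9 = 157523 Pa/m
dP = 157523 * 8.1 / 1000 = 1276 kPa

1276 kPa


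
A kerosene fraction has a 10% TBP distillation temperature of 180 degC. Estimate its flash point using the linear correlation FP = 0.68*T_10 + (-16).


FP = 0.68 * 180 + (-16) = 106.4

106.4 degC


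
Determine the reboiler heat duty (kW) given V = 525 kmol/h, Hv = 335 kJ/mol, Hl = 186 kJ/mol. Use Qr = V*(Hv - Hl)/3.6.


Qr = 525 * (335 - 186) / 3.6 = 525 * 149 / 3.6 = 21730

21730 kW


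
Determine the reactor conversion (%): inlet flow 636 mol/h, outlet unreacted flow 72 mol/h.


X = (F_in - F_out) / F_in * 100
Moles reacted = 636 - 72 = 564
X = 564 / 636 * 100
= 0.8868 * 100
= 88.68 %

88.68 %


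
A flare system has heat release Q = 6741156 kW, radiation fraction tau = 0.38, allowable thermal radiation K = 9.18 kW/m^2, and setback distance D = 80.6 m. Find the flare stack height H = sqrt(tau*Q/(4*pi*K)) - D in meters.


tau*Q/(4*pi*K) = 0.38 * 6741156 / (4 * pi * 9.18) = 22205.7
sqrt(22205.7) = 149.016
H = 149.016 - 80.6 = 68.42

68.42 m


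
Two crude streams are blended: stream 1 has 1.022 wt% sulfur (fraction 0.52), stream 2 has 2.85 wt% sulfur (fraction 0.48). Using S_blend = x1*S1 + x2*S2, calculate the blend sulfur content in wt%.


Linear sulfur blending: S_blend = x1*S1 + x2*S2
Contribution 1: 0.52 * 1.022 = 0.53144 wt%
Contribution 2: 0.48 * 2.85 = 1.368 wt%
S_blend = 0.53144 + 1.368 = 1.89944

1.89944 wt%


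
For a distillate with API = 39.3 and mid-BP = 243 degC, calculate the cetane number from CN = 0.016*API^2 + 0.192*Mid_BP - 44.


CN = 0.016 * 39.3^2 + 0.192 * 243 - 44
CN = 24.71184 + 46.656 - 44 = 27.36784

27.36784


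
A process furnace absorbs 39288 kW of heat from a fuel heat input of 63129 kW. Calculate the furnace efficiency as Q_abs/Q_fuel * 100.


Furnace efficiency = Q_absorbed / Q_fuel * 100
= 39288 / 63129 * 100 = 62.23

62.23 %


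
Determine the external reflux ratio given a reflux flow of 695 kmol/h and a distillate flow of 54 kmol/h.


Reflux ratio definition: R = L / D (liquid returned / distillate withdrawn)
L = 695 kmol/h, D = 54 kmol/h
R = 695 / 54 = 12.87

12.87


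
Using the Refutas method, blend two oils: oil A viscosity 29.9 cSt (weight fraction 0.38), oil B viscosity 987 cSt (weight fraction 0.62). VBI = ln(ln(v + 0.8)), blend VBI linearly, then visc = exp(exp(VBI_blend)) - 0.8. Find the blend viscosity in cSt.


Refutas method: VBN_i = 14.534*ln(ln(visc_i + 0.8)) + 10.975, blended linearly by mass fraction; since VBN is linear in VBI_i = ln(ln(visc_i + 0.8)) and the fractions sum to 1, blend VBI directly: visc = exp(exp(VBI_blend)) - 0.8
VBI_1 = ln(ln(29.9 + 0.8)) = 1.23089
VBI_2 = ln(ln(987 + 0.8)) = 1.93087
VBI_blend = 0.38 * 1.23089 + 0.62 * 1.93087 = 1.66488
visc_blend = exp(exp(1.66488)) - 0.8 = 196.6

196.6 cSt


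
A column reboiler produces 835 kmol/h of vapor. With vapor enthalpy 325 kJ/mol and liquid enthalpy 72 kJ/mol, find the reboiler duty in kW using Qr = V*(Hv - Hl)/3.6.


Qr = 835 * (325 - 72) / 3.6 = 835 * 253 / 3.6 = 58680

58680 kW


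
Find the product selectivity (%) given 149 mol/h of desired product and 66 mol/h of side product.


Selectivity = desired / (desired + undesired) * 100
Total products = 149 + 66 = 215 mol/h
S = 149 / 215 * 100
= 0.6930 * 100
= 69.30 %

69.30 %


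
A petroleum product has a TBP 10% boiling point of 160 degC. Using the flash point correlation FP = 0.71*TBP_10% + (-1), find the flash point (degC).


FP = 0.71 * 160 + (-1) = 112.6

112.6 degC


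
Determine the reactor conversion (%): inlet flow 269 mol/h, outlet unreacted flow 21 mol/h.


X = (F_in - F_out) / F_in * 100
Moles reacted = 269 - 21 = 248
X = 248 / 269 * 100
= 0.9219 * 100
= 92.19 %

92.19 %


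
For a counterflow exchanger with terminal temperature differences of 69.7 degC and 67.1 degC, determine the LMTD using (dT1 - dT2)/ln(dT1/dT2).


LMTD = (dT1 - dT2) / ln(dT1/dT2)
= (69.7 - 67.1) / ln(69.7 / 67.1) = 2.6 / 0.0380163 = 68.39

68.39 degC


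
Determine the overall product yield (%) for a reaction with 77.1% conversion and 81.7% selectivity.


Overall yield = conversion (%) * selectivity (%) / 100
Conversion = 77.1%, Selectivity = 81.7%
Y = 77.1 * 81.7 / 100
= 62.9907 %

62.9907 %


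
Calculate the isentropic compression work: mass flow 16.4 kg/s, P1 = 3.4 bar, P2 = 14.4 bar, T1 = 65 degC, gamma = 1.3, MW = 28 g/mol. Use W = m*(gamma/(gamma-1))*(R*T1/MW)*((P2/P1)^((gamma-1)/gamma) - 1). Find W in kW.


Isentropic work: W = m*(gamma/(gamma-1))*(R*T1/MW)*((P2/P1)^((gamma-1)/gamma) - 1)
T1 = 65 + 273.15 = 338.15 K
Pressure ratio = 14.4 / 3.4 = 4.23529
Exponent = (1.3 - 1)/1.3 = 0.230769
(P2/P1)^exp - 1 = 4.23529^0.230769 - 1 = 0.395292
W = 16.4 * 1.3 / 0.3 * 8.314 * 338.15 / 28 * 0.395292 = 2821

2821 kW


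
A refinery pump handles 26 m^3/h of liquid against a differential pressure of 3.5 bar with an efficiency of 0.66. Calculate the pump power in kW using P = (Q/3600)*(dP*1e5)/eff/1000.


Q = 26 / 3600 = 0.00722222 m^3/s
P = 0.00722222 * (3.5 * 1e5) / 0.66 / 1000 = 3.830

3.830 kW


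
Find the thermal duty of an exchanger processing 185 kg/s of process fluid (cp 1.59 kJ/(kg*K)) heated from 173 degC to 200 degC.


Q = m_dot * cp * delta_T
delta_T = 200 - 173 = 27 K
Q = 185 * 1.59 * 27
= 294.15 * 27
= 7942.05 kW

7942.05 kW


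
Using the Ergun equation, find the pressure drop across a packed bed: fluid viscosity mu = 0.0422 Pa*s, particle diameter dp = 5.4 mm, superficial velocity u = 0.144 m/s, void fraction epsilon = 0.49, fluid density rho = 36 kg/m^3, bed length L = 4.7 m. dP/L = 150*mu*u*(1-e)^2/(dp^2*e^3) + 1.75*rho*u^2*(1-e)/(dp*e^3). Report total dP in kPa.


dp = 5.4 mm = 0.0054 m
Viscous term = 150*0.0422*0.144*(1-0.49)^2 / (0.0054^2*0.49^3) = 69108.4
Inertial term = 1.75*36*0.144^2*(1-0.49) / (0.0054*0.49^3) = 1048.71
dP/L = 69108.4 + 1048.71 = 70157.1 Pa/m
dP = 70157.1 * 4.7 / 1000 = 329.7 kPa

329.7 kPa


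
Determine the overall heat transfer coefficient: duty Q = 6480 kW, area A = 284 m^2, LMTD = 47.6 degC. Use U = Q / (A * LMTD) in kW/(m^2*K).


From Q = U*A*LMTD, U = Q / (A * LMTD)
U = 6480 / (284 * 47.6) = 6480 / 13518.4 = 0.4793

0.4793 kW/(m^2*K)


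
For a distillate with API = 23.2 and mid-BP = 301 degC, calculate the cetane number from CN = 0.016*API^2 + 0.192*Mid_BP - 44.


CN = 0.016 * 23.2^2 + 0.192 * 301 - 44
CN = 8.61184 + 57.792 - 44 = 22.40384

22.40384


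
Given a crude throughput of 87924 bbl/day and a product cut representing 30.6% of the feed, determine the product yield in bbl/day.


Crude throughput = 87924 bbl/day
Fraction yield = 30.6%
yield = throughput * fraction / 100
yield = 87924 * 30.6 / 100 = 26904.744

26904.744 bbl/day


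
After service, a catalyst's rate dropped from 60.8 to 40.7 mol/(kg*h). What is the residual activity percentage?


Activity (%) = (rate_used / rate_fresh) * 100
rate_used = 40.7, rate_fresh = 60.8
= (40.7 / 60.8) * 100
= 0.6694 * 100 = 66.94

66.94 %


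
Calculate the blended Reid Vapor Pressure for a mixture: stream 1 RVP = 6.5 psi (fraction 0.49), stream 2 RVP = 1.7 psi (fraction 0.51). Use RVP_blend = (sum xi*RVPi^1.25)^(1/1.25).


Chevron index: RVP_blend = (sum xi*RVPi^1.25)^(1/1.25)
RVP^1.25 terms: 0.49 * 6.5^1.25 + 0.51 * 1.7^1.25 = 6.07554
RVP_blend = 6.07554^(1/1.25) = 4.235

4.235 psi


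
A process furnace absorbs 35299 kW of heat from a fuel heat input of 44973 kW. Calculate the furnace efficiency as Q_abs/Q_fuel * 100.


Furnace efficiency = Q_absorbed / Q_fuel * 100
= 35299 / 44973 * 100 = 78.49

78.49 %


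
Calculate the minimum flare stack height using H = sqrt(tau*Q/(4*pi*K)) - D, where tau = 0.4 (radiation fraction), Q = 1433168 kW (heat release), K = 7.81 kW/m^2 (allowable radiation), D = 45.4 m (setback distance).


tau*Q/(4*pi*K) = 0.4 * 1433168 / (4 * pi * 7.81) = 5841.12
sqrt(5841.12) = 76.4272
H = 76.4272 - 45.4 = 31.03

31.03 m


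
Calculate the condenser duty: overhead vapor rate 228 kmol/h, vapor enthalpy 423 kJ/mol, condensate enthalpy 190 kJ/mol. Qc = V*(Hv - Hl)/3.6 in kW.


Qc = 228 * (423 - 190) / 3.6 = 228 * 233 / 3.6 = 14760

14760 kW


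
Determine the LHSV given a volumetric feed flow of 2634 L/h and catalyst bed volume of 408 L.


LHSV = volumetric feed rate / catalyst volume
= 2634 L/h / 408 L
= 6.456 h^-1

6.456 h^-1


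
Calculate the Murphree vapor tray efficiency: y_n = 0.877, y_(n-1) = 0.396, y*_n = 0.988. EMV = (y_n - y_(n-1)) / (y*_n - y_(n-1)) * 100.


Murphree vapor efficiency: EMV = (y_n - y_(n-1)) / (y*_n - y_(n-1)) * 100
EMV = (0.877 - 0.396) / (0.988 - 0.396) * 100 = 0.481 / 0.592 * 100 = 81.25

81.25 %


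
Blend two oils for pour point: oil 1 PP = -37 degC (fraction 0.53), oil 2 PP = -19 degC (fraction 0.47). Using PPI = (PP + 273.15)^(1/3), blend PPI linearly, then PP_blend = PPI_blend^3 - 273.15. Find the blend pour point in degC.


PPI_1 = (-37 + 273.15)^(1/3) = 6.181056
PPI_2 = (-19 + 273.15)^(1/3) = 6.334272
PPI_blend = 0.53 * 6.181056 + 0.47 * 6.334272 = 6.253068
PP_blend = 6.253068^3 - 273.15 = 244.5003 - 273.15 = -28.65

-28.65 degC


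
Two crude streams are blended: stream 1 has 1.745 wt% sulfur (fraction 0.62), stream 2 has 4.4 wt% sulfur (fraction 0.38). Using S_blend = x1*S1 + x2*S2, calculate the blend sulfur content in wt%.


Linear sulfur blending: S_blend = x1*S1 + x2*S2
Contribution 1: 0.62 * 1.745 = 1.0819 wt%
Contribution 2: 0.38 * 4.4 = 1.672 wt%
S_blend = 1.0819 + 1.672 = 2.7539

2.7539 wt%


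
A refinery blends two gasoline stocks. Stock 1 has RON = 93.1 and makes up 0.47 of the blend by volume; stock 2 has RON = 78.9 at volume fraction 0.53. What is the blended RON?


Linear blending: RON_blend = sum(vi * RONi)
Contribution 1: 0.47 * 93.1 = 43.757
Contribution 2: 0.53 * 78.9 = 41.817
RON_blend = 43.757 + 41.817 = 85.574

85.574


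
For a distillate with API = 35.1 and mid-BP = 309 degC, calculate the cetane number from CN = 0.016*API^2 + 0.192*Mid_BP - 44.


CN = 0.016 * 35.1^2 + 0.192 * 309 - 44
CN = 19.71216 + 59.328 - 44 = 35.04016

35.04016


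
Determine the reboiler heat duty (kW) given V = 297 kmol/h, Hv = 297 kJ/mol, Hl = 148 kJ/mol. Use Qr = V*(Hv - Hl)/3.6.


Qr = 297 * (297 - 148) / 3.6 = 297 * 149 / 3.6 = 12290

12290 kW


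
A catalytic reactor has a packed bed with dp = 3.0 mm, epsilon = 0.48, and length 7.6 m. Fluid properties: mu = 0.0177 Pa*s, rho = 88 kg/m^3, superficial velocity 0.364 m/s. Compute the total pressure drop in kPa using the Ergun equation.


dp = 3.0 mm = 0.003 m
Viscous term = 150*0.0177*0.364*(1-0.48)^2 / (0.003^2*0.48^3) = 262547
Inertial term = 1.75*88*0.364^2*(1-0.48) / (0.003*0.48^3) = 31980.3
dP/L = 262547 + 31980.3 = 294527 Pa/m
dP = 294527 * 7.6 / 1000 = 2238 kPa

2238 kPa


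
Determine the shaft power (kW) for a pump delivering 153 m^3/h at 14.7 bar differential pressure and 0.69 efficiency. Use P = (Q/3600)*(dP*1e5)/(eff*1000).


Q = 153 / 3600 = 0.0425 m^3/s
P = 0.0425 * (14.7 * 1e5) / 0.69 / 1000 = 90.54

90.54 kW


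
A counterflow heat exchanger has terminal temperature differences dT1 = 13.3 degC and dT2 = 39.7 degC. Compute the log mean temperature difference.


LMTD = (dT1 - dT2) / ln(dT1/dT2)
= (13.3 - 39.7) / ln(13.3 / 39.7) = -26.4 / -1.09359 = 24.14

24.14 degC


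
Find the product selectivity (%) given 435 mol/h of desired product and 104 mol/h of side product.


Selectivity = desired / (desired + undesired) * 100
Total products = 435 + 104 = 539 mol/h
S = 435 / 539 * 100
= 0.8071 * 100
= 80.71 %

80.71 %


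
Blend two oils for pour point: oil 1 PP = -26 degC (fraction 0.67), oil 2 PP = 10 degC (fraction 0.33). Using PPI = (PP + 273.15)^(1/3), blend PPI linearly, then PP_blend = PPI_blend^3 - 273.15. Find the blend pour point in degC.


PPI_1 = (-26 + 273.15)^(1/3) = 6.275575
PPI_2 = (10 + 273.15)^(1/3) = 6.566574
PPI_blend = 0.67 * 6.275575 + 0.33 * 6.566574 = 6.371605
PP_blend = 6.371605^3 - 273.15 = 258.6703 - 273.15 = -14.48

-14.48 degC


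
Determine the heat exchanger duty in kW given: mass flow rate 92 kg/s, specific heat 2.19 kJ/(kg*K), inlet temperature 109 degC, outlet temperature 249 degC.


Q = m_dot * cp * delta_T
delta_T = 249 - 109 = 140 K
Q = 92 * 2.19 * 140
= 201.48 * 140
= 28207.2 kW

28207.2 kW


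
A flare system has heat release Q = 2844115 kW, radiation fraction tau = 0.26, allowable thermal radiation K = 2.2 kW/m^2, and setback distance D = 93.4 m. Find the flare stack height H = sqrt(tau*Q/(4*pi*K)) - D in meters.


tau*Q/(4*pi*K) = 0.26 * 2844115 / (4 * pi * 2.2) = 26747.8
sqrt(26747.8) = 163.548
H = 163.548 - 93.4 = 70.15

70.15 m


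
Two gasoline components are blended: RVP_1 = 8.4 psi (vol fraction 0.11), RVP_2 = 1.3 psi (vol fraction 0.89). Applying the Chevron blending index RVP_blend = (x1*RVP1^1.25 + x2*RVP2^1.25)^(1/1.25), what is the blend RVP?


Chevron index: RVP_blend = (sum xi*RVPi^1.25)^(1/1.25)
RVP^1.25 terms: 0.11 * 8.4^1.25 + 0.89 * 1.3^1.25 = 2.80848
RVP_blend = 2.80848^(1/1.25) = 2.284

2.284 psi


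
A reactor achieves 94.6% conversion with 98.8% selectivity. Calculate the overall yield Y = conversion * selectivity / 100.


Overall yield = conversion (%) * selectivity (%) / 100
Conversion = 94.6%, Selectivity = 98.8%
Y = 94.6 * 98.8 / 100
= 93.4648 %

93.4648 %


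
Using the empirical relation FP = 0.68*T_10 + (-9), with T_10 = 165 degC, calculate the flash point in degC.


FP = 0.68 * 165 + (-9) = 103.2

103.2 degC


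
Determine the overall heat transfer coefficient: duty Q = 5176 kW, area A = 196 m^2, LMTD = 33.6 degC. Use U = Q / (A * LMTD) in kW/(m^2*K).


From Q = U*A*LMTD, U = Q / (A * LMTD)
U = 5176 / (196 * 33.6) = 5176 / 6585.6 = 0.7860

0.7860 kW/(m^2*K)


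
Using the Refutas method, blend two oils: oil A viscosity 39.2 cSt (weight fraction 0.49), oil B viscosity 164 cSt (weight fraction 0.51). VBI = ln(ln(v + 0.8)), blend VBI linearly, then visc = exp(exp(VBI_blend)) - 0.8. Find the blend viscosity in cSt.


Refutas method: VBN_i = 14.534*ln(ln(visc_i + 0.8)) + 10.975, blended linearly by mass fraction; since VBN is linear in VBI_i = ln(ln(visc_i + 0.8)) and the fractions sum to 1, blend VBI directly: visc = exp(exp(VBI_blend)) - 0.8
VBI_1 = ln(ln(39.2 + 0.8)) = 1.30532
VBI_2 = ln(ln(164 + 0.8)) = 1.63017
VBI_blend = 0.49 * 1.30532 + 0.51 * 1.63017 = 1.47099
visc_blend = exp(exp(1.47099)) - 0.8 = 76.95

76.95 cSt


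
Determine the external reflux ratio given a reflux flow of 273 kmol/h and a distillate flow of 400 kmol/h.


Reflux ratio definition: R = L / D (liquid returned / distillate withdrawn)
L = 273 kmol/h, D = 400 kmol/h
R = 273 / 400 = 0.6825

0.6825


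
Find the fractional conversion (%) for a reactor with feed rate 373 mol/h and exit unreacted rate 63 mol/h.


X = (F_in - F_out) / F_in * 100
Moles reacted = 373 - 63 = 310
X = 310 / 373 * 100
= 0.8311 * 100
= 83.11 %

83.11 %


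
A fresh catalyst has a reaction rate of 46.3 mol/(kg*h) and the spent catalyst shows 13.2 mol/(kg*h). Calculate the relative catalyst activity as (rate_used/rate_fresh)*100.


Activity (%) = (rate_used / rate_fresh) * 100
rate_used = 13.2, rate_fresh = 46.3
= (13.2 / 46.3) * 100
= 0.2851 * 100 = 28.51

28.51 %


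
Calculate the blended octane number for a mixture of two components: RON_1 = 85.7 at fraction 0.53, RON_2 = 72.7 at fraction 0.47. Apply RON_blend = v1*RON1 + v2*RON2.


Linear blending: RON_blend = sum(vi * RONi)
Contribution 1: 0.53 * 85.7 = 45.421
Contribution 2: 0.47 * 72.7 = 34.169
RON_blend = 45.421 + 34.169 = 79.59

79.59


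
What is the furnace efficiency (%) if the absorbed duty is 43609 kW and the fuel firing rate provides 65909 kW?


Furnace efficiency = Q_absorbed / Q_fuel * 100
= 43609 / 65909 * 100 = 66.17

66.17 %


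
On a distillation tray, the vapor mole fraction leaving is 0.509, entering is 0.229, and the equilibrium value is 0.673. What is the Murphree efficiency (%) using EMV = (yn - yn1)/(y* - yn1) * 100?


Murphree vapor efficiency: EMV = (y_n - y_(n-1)) / (y*_n - y_(n-1)) * 100
EMV = (0.509 - 0.229) / (0.673 - 0.229) * 100 = 0.28 / 0.444 * 100 = 63.06

63.06 %


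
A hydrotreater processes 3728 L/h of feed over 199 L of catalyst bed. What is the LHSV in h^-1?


LHSV = volumetric feed rate / catalyst volume
= 3728 L/h / 199 L
= 18.73 h^-1

18.73 h^-1


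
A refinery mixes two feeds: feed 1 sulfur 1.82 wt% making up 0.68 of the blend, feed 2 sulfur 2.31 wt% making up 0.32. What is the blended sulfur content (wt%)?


Linear sulfur blending: S_blend = x1*S1 + x2*S2
Contribution 1: 0.68 * 1.82 = 1.2376 wt%
Contribution 2: 0.32 * 2.31 = 0.7392 wt%
S_blend = 1.2376 + 0.7392 = 1.9768

1.9768 wt%


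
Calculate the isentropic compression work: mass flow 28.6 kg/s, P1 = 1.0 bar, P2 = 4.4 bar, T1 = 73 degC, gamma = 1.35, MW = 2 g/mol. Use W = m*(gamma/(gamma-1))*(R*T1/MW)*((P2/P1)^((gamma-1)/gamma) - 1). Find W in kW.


Isentropic work: W = m*(gamma/(gamma-1))*(R*T1/MW)*((P2/P1)^((gamma-1)/gamma) - 1)
T1 = 73 + 273.15 = 346.15 K
Pressure ratio = 4.4 / 1.0 = 4.4
Exponent = (1.35 - 1)/1.35 = 0.259259
(P2/P1)^exp - 1 = 4.4^0.259259 - 1 = 0.468321
W = 28.6 * 1.35 / 0.35 * 8.314 * 346.15 / 2 * 0.468321 = 74340

74340 kW


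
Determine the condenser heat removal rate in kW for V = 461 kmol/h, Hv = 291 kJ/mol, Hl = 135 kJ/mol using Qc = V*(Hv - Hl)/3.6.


Qc = 461 * (291 - 135) / 3.6 = 461 * 156 / 3.6 = 19980

19980 kW


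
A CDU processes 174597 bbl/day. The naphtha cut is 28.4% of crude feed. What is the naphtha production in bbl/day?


Crude throughput = 174597 bbl/day
Fraction yield = 28.4%
yield = throughput * fraction / 100
yield = 174597 * 28.4 / 100 = 49585.548

49585.548 bbl/day


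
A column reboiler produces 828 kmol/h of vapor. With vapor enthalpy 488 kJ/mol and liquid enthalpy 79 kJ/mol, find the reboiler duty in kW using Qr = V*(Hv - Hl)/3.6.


Qr = 828 * (488 - 79) / 3.6 = 828 * 409 / 3.6 = 94070

94070 kW


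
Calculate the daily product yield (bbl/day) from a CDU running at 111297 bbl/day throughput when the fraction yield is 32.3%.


Crude throughput = 111297 bbl/day
Fraction yield = 32.3%
yield = throughput * fraction / 100
yield = 111297 * 32.3 / 100 = 35948.931

35948.931 bbl/day


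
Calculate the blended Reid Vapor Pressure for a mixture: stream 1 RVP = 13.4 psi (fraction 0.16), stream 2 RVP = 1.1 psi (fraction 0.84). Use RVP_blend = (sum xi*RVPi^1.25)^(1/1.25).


Chevron index: RVP_blend = (sum xi*RVPi^1.25)^(1/1.25)
RVP^1.25 terms: 0.16 * 13.4^1.25 + 0.84 * 1.1^1.25 = 5.04833
RVP_blend = 5.04833^(1/1.25) = 3.652

3.652 psi


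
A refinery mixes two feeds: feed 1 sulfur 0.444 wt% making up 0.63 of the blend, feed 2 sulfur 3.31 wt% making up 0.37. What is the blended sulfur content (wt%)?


Linear sulfur blending: S_blend = x1*S1 + x2*S2
Contribution 1: 0.63 * 0.444 = 0.27972 wt%
Contribution 2: 0.37 * 3.31 = 1.2247 wt%
S_blend = 0.27972 + 1.2247 = 1.50442

1.50442 wt%


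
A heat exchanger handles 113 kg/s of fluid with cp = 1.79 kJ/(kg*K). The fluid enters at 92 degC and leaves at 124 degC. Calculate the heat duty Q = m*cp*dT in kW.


Q = m_dot * cp * delta_T
delta_T = 124 - 92 = 32 K
Q = 113 * 1.79 * 32
= 202.27 * 32
= 6472.64 kW

6472.64 kW


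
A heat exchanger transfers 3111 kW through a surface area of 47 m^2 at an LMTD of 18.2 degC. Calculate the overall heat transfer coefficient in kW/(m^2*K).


From Q = U*A*LMTD, U = Q / (A * LMTD)
U = 3111 / (47 * 18.2) = 3111 / 855.4 = 3.637

3.637 kW/(m^2*K)


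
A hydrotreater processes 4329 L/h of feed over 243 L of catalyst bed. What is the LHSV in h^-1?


LHSV = volumetric feed rate / catalyst volume
= 4329 L/h / 243 L
= 17.81 h^-1

17.81 h^-1


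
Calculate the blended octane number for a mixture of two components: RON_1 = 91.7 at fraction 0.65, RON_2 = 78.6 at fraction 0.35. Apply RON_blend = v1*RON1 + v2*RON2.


Linear blending: RON_blend = sum(vi * RONi)
Contribution 1: 0.65 * 91.7 = 59.605
Contribution 2: 0.35 * 78.6 = 27.51
RON_blend = 59.605 + 27.51 = 87.115

87.115


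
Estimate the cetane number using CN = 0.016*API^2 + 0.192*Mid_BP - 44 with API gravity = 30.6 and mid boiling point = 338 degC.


CN = 0.016 * 30.6^2 + 0.192 * 338 - 44
CN = 14.98176 + 64.896 - 44 = 35.87776

35.87776


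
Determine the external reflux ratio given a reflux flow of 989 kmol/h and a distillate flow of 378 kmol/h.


Reflux ratio definition: R = L / D (liquid returned / distillate withdrawn)
L = 989 kmol/h, D = 378 kmol/h
R = 989 / 378 = 2.616

2.616


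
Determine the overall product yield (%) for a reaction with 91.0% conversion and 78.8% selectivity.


Overall yield = conversion (%) * selectivity (%) / 100
Conversion = 91.0%, Selectivity = 78.8%
Y = 91.0 * 78.8 / 100
= 71.708 %

71.708 %


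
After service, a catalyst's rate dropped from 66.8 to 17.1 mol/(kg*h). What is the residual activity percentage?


Activity (%) = (rate_used / rate_fresh) * 100
rate_used = 17.1, rate_fresh = 66.8
= (17.1 / 66.8) * 100
= 0.2560 * 100 = 25.60

25.60 %


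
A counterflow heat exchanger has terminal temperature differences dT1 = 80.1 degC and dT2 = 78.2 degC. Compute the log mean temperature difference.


LMTD = (dT1 - dT2) / ln(dT1/dT2)
= (80.1 - 78.2) / ln(80.1 / 78.2) = 1.9 / 0.0240062 = 79.15

79.15 degC


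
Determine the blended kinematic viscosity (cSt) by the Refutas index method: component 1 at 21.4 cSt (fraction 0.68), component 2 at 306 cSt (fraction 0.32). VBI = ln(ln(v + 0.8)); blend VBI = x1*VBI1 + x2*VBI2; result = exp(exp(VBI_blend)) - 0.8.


Refutas method: VBN_i = 14.534*ln(ln(visc_i + 0.8)) + 10.975, blended linearly by mass fraction; since VBN is linear in VBI_i = ln(ln(visc_i + 0.8)) and the fractions sum to 1, blend VBI directly: visc = exp(exp(VBI_blend)) - 0.8
VBI_1 = ln(ln(21.4 + 0.8)) = 1.13143
VBI_2 = ln(ln(306 + 0.8)) = 1.74505
VBI_blend = 0.68 * 1.13143 + 0.32 * 1.74505 = 1.32779
visc_blend = exp(exp(1.32779)) - 0.8 = 42.70

42.70 cSt


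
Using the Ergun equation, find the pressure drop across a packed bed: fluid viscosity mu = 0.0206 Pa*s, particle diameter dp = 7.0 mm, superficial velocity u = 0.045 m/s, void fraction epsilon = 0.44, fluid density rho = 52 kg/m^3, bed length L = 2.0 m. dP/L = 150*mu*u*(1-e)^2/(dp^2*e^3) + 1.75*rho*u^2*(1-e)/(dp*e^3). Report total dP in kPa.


dp = 7.0 mm = 0.007 m
Viscous term = 150*0.0206*0.045*(1-0.44)^2 / (0.007^2*0.44^3) = 10447
Inertial term = 1.75*52*0.045^2*(1-0.44) / (0.007*0.44^3) = 173.061
dP/L = 10447 + 173.061 = 10620.1 Pa/m
dP = 10620.1 * 2.0 / 1000 = 21.24 kPa

21.24 kPa


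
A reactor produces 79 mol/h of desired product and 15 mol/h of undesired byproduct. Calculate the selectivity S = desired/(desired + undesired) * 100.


Selectivity = desired / (desired + undesired) * 100
Total products = 79 + 15 = 94 mol/h
S = 79 / 94 * 100
= 0.8404 * 100
= 84.04 %

84.04 %


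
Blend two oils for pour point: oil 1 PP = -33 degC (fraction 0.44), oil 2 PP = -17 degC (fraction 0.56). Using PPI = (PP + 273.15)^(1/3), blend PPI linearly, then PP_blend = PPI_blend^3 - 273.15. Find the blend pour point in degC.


PPI_1 = (-33 + 273.15)^(1/3) = 6.215759
PPI_2 = (-17 + 273.15)^(1/3) = 6.350844
PPI_blend = 0.44 * 6.215759 + 0.56 * 6.350844 = 6.291407
PP_blend = 6.291407^3 - 273.15 = 249.0252 - 273.15 = -24.12

-24.12 degC


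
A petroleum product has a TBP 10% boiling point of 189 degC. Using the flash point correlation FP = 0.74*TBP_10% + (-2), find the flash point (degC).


FP = 0.74 * 189 + (-2) = 137.86

137.86 degC


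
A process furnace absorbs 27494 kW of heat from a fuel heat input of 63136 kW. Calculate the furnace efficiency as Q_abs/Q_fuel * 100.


Furnace efficiency = Q_absorbed / Q_fuel * 100
= 27494 / 63136 * 100 = 43.55

43.55 %


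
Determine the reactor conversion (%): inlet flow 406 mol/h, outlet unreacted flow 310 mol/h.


X = (F_in - F_out) / F_in * 100
Moles reacted = 406 - 310 = 96
X = 96 / 406 * 100
= 0.2365 * 100
= 23.65 %

23.65 %


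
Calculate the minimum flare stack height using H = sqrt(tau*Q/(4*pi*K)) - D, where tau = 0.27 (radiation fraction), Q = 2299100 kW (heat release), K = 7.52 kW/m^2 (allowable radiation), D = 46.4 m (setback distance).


tau*Q/(4*pi*K) = 0.27 * 2299100 / (4 * pi * 7.52) = 6568.92
sqrt(6568.92) = 81.0489
H = 81.0489 - 46.4 = 34.65

34.65 m


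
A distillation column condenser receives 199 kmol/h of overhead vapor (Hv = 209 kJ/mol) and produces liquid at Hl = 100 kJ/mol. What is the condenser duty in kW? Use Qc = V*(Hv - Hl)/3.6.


Qc = 199 * (209 - 100) / 3.6 = 199 * 109 / 3.6 = 6025

6025 kW


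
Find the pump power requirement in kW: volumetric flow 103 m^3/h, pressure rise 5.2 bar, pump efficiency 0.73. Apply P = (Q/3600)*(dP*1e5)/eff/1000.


Q = 103 / 3600 = 0.0286111 m^3/s
P = 0.0286111 * (5.2 * 1e5) / 0.73 / 1000 = 20.38

20.38 kW


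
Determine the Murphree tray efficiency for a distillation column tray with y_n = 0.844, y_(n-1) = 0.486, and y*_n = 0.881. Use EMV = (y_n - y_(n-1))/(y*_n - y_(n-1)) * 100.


Murphree vapor efficiency: EMV = (y_n - y_(n-1)) / (y*_n - y_(n-1)) * 100
EMV = (0.844 - 0.486) / (0.881 - 0.486) * 100 = 0.358 / 0.395 * 100 = 90.63

90.63 %


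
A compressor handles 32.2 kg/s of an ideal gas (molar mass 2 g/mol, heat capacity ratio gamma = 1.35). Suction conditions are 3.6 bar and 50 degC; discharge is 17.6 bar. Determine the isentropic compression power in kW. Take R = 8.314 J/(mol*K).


Isentropic work: W = m*(gamma/(gamma-1))*(R*T1/MW)*((P2/P1)^((gamma-1)/gamma) - 1)
T1 = 50 + 273.15 = 323.15 K
Pressure ratio = 17.6 / 3.6 = 4.88889
Exponent = (1.35 - 1)/1.35 = 0.259259
(P2/P1)^exp - 1 = 4.88889^0.259259 - 1 = 0.508982
W = 32.2 * 1.35 / 0.35 * 8.314 * 323.15 / 2 * 0.508982 = 84920

84920 kW


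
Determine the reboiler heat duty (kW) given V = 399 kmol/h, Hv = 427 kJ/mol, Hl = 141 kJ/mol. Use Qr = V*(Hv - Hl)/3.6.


Qr = 399 * (427 - 141) / 3.6 = 399 * 286 / 3.6 = 31700

31700 kW


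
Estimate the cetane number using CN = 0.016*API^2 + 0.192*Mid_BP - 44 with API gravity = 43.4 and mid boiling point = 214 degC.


CN = 0.016 * 43.4^2 + 0.192 * 214 - 44
CN = 30.13696 + 41.088 - 44 = 27.22496

27.22496


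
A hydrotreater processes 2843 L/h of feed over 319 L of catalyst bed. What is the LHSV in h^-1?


LHSV = volumetric feed rate / catalyst volume
= 2843 L/h / 319 L
= 8.912 h^-1

8.912 h^-1


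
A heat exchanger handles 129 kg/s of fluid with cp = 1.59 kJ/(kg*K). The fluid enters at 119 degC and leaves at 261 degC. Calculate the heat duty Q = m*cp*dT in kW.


Q = m_dot * cp * delta_T
delta_T = 261 - 119 = 142 K
Q = 129 * 1.59 * 142
= 205.11 * 142
= 29125.62 kW

29125.62 kW


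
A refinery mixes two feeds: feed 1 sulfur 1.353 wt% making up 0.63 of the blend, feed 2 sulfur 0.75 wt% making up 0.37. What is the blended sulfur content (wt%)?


Linear sulfur blending: S_blend = x1*S1 + x2*S2
Contribution 1: 0.63 * 1.353 = 0.85239 wt%
Contribution 2: 0.37 * 0.75 = 0.2775 wt%
S_blend = 0.85239 + 0.2775 = 1.12989

1.12989 wt%


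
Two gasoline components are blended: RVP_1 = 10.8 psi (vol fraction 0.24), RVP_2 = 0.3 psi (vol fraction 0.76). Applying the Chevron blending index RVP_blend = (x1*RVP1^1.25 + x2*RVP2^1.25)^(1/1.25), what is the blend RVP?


Chevron index: RVP_blend = (sum xi*RVPi^1.25)^(1/1.25)
RVP^1.25 terms: 0.24 * 10.8^1.25 + 0.76 * 0.3^1.25 = 4.86758
RVP_blend = 4.86758^(1/1.25) = 3.547

3.547 psi


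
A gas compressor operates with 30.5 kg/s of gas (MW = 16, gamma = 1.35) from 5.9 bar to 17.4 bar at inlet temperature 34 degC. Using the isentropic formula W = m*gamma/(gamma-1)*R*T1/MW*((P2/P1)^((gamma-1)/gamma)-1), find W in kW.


Isentropic work: W = m*(gamma/(gamma-1))*(R*T1/MW)*((P2/P1)^((gamma-1)/gamma) - 1)
T1 = 34 + 273.15 = 307.15 K
Pressure ratio = 17.4 / 5.9 = 2.94915
Exponent = (1.35 - 1)/1.35 = 0.259259
(P2/P1)^exp - 1 = 2.94915^0.259259 - 1 = 0.32365
W = 30.5 * 1.35 / 0.35 * 8.314 * 307.15 / 16 * 0.32365 = 6077

6077 kW


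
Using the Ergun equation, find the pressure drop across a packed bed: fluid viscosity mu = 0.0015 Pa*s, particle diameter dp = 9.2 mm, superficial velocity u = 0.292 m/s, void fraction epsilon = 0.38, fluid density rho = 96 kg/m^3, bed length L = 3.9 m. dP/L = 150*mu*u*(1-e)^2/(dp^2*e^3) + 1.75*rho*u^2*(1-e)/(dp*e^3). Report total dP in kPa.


dp = 9.2 mm = 0.0092 m
Viscous term = 150*0.0015*0.292*(1-0.38)^2 / (0.0092^2*0.38^3) = 5437.79
Inertial term = 1.75*96*0.292^2*(1-0.38) / (0.0092*0.38^3) = 17592.5
dP/L = 5437.79 + 17592.5 = 23030.3 Pa/m
dP = 23030.3 * 3.9 / 1000 = 89.82 kPa

89.82 kPa


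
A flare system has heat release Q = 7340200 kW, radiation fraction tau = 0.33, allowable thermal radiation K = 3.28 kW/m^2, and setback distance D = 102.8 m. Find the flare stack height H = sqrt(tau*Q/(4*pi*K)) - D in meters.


tau*Q/(4*pi*K) = 0.33 * 7340200 / (4 * pi * 3.28) = 58767.6
sqrt(58767.6) = 242.42
H = 242.42 - 102.8 = 139.6

139.6 m


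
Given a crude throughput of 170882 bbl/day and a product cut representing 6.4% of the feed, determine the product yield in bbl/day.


Crude throughput = 170882 bbl/day
Fraction yield = 6.4%
yield = throughput * fraction / 100
yield = 170882 * 6.4 / 100 = 10936.448

10936.448 bbl/day


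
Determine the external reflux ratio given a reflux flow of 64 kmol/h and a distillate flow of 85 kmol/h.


Reflux ratio definition: R = L / D (liquid returned / distillate withdrawn)
L = 64 kmol/h, D = 85 kmol/h
R = 64 / 85 = 0.7529

0.7529


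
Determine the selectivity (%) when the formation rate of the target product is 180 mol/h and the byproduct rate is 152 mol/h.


Selectivity = desired / (desired + undesired) * 100
Total products = 180 + 152 = 332 mol/h
S = 180 / 332 * 100
= 0.5422 * 100
= 54.22 %

54.22 %


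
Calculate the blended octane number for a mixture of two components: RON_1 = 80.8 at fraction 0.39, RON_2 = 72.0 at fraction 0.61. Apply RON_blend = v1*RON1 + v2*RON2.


Linear blending: RON_blend = sum(vi * RONi)
Contribution 1: 0.39 * 80.8 = 31.512
Contribution 2: 0.61 * 72.0 = 43.92
RON_blend = 31.512 + 43.92 = 75.432

75.432


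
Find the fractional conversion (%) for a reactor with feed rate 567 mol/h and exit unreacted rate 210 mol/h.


X = (F_in - F_out) / F_in * 100
Moles reacted = 567 - 210 = 357
X = 357 / 567 * 100
= 0.6296 * 100
= 62.96 %

62.96 %


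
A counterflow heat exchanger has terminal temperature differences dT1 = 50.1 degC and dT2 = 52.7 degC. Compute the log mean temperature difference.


LMTD = (dT1 - dT2) / ln(dT1/dT2)
= (50.1 - 52.7) / ln(50.1 / 52.7) = -2.6 / -0.0505944 = 51.39

51.39 degC


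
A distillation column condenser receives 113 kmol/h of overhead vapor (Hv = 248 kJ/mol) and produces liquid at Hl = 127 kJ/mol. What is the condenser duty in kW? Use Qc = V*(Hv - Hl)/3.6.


Qc = 113 * (248 - 127) / 3.6 = 113 * 121 / 3.6 = 3798

3798 kW


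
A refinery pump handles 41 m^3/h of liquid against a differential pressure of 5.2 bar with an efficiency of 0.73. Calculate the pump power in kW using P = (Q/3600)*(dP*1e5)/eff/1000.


Q = 41 / 3600 = 0.0113889 m^3/s
P = 0.0113889 * (5.2 * 1e5) / 0.73 / 1000 = 8.113

8.113 kW


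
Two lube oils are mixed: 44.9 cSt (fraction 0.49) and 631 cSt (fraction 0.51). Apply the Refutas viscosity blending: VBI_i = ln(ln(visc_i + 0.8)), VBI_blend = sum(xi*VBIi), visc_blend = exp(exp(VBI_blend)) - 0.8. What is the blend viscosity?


Refutas method: VBN_i = 14.534*ln(ln(visc_i + 0.8)) + 10.975, blended linearly by mass fraction; since VBN is linear in VBI_i = ln(ln(visc_i + 0.8)) and the fractions sum to 1, blend VBI directly: visc = exp(exp(VBI_blend)) - 0.8
VBI_1 = ln(ln(44.9 + 0.8)) = 1.3408
VBI_2 = ln(ln(631 + 0.8)) = 1.86386
VBI_blend = 0.49 * 1.3408 + 0.51 * 1.86386 = 1.60756
visc_blend = exp(exp(1.60756)) - 0.8 = 146.2

146.2 cSt


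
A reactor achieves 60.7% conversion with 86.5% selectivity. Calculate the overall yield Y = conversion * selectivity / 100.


Overall yield = conversion (%) * selectivity (%) / 100
Conversion = 60.7%, Selectivity = 86.5%
Y = 60.7 * 86.5 / 100
= 52.5055 %

52.5055 %


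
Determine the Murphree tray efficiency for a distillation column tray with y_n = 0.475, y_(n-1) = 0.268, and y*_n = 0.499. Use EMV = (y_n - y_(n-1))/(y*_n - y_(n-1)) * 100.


Murphree vapor efficiency: EMV = (y_n - y_(n-1)) / (y*_n - y_(n-1)) * 100
EMV = (0.475 - 0.268) / (0.499 - 0.268) * 100 = 0.207 / 0.231 * 100 = 89.61

89.61 %


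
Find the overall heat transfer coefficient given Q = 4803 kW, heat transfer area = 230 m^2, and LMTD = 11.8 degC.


From Q = U*A*LMTD, U = Q / (A * LMTD)
U = 4803 / (230 * 11.8) = 4803 / 2714 = 1.770

1.770 kW/(m^2*K)


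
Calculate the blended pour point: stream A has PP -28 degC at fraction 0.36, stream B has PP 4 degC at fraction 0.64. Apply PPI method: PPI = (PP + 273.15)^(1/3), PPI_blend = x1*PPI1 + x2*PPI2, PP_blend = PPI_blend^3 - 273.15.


PPI_1 = (-28 + 273.15)^(1/3) = 6.258601
PPI_2 = (4 + 273.15)^(1/3) = 6.51986
PPI_blend = 0.36 * 6.258601 + 0.64 * 6.51986 = 6.425807
PP_blend = 6.425807^3 - 273.15 = 265.328 - 273.15 = -7.82

-7.82 degC


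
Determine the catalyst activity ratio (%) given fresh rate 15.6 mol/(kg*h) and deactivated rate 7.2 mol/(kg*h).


Activity (%) = (rate_used / rate_fresh) * 100
rate_used = 7.2, rate_fresh = 15.6
= (7.2 / 15.6) * 100
= 0.4615 * 100 = 46.15

46.15 %


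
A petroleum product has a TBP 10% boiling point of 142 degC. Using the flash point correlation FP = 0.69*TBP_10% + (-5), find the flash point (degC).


FP = 0.69 * 142 + (-5) = 92.98

92.98 degC


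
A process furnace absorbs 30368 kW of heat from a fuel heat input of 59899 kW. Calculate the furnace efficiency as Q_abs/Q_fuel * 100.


Furnace efficiency = Q_absorbed / Q_fuel * 100
= 30368 / 59899 * 100 = 50.70

50.70 %


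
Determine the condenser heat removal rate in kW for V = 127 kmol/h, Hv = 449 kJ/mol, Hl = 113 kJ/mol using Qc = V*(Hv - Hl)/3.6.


Qc = 127 * (449 - 113) / 3.6 = 127 * 336 / 3.6 = 11850

11850 kW


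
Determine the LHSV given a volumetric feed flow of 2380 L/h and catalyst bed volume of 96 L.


LHSV = volumetric feed rate / catalyst volume
= 2380 L/h / 96 L
= 24.79 h^-1

24.79 h^-1


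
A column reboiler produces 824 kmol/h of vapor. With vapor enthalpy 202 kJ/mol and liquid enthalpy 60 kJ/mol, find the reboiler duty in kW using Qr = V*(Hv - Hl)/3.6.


Qr = 824 * (202 - 60) / 3.6 = 824 * 142 / 3.6 = 32500

32500 kW


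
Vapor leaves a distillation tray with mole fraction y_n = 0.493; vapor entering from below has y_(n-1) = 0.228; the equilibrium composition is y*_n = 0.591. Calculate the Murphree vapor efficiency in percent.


Murphree vapor efficiency: EMV = (y_n - y_(n-1)) / (y*_n - y_(n-1)) * 100
EMV = (0.493 - 0.228) / (0.591 - 0.228) * 100 = 0.265 / 0.363 * 100 = 73.00

73.00 %
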